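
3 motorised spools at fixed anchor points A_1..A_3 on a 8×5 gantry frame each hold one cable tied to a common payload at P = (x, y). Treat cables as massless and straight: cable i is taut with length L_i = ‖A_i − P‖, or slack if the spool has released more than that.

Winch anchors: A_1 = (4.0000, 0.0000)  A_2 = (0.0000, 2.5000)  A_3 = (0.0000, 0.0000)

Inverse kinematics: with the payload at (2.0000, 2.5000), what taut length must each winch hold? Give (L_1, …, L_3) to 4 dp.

(3.2016, 2.0000, 3.2016)

cable 1: Δx=2.0000, Δy=-2.5000; L_1 = √(Δx²+Δy²) = 3.2016
cable 2: Δx=-2.0000, Δy=0.0000; L_2 = √(Δx²+Δy²) = 2.0000
cable 3: Δx=-2.0000, Δy=-2.5000; L_3 = √(Δx²+Δy²) = 3.2016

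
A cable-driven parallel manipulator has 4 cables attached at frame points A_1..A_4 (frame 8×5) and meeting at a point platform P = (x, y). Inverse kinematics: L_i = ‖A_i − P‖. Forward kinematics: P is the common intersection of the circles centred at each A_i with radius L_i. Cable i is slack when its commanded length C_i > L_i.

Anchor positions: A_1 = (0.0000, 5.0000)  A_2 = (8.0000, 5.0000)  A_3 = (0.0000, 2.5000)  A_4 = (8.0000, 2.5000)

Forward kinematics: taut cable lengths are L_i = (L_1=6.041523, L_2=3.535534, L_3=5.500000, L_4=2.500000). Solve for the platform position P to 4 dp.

each cable: (A_i−P)·(A_i−P) = L_i²; let k_i = ‖A_i‖²−L_i²
k_1 = 0.0000+25.0000−36.5000 = -11.5000
row 1: -16.0000x + 0.0000y = -88.0000  (k_2=76.5000)
row 2: 0.0000x + 5.0000y = 12.5000  (k_3=-24.0000)
row 3: -16.0000x + 5.0000y = -75.5000  (k_4=64.0000)
Cramer on rows 1–2 → x = 5.5000, y = 2.5000
check cable 4: ‖A_4−P‖² = 6.2500 ≈ L_4² = 6.2500 ✓

(5.5000, 2.5000)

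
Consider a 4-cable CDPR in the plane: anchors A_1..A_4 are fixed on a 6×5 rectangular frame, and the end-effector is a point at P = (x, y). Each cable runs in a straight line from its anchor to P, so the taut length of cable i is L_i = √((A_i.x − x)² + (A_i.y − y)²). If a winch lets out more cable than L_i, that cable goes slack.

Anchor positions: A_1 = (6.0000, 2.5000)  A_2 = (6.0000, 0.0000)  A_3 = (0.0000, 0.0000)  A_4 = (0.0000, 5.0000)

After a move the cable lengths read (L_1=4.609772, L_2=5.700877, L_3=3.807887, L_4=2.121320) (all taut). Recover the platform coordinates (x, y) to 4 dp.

each cable: (A_i−P)·(A_i−P) = L_i²; let k_i = ‖A_i‖²−L_i²
k_1 = 36.0000+6.2500−21.2500 = 21.0000
row 1: 0.0000x + 5.0000y = 17.5000  (k_2=3.5000)
row 2: 12.0000x + 5.0000y = 35.5000  (k_3=-14.5000)
row 3: 12.0000x − 5.0000y = 0.5000  (k_4=20.5000)
Cramer on rows 1–2 → x = 1.5000, y = 3.5000
check cable 4: ‖A_4−P‖² = 4.5000 ≈ L_4² = 4.5000 ✓

(1.5000, 3.5000)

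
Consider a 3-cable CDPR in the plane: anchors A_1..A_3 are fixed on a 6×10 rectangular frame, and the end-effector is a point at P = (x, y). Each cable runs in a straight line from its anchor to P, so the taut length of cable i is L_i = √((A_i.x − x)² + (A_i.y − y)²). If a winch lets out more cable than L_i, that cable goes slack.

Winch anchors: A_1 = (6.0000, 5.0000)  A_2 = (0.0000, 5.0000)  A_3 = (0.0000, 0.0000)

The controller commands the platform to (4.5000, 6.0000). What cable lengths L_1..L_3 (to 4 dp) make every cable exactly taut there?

(1.8028, 4.6098, 7.5000)

cable 1: Δx=1.5000, Δy=-1.0000; L_1 = √(Δx²+Δy²) = 1.8028
cable 2: Δx=-4.5000, Δy=-1.0000; L_2 = √(Δx²+Δy²) = 4.6098
cable 3: Δx=-4.5000, Δy=-6.0000; L_3 = √(Δx²+Δy²) = 7.5000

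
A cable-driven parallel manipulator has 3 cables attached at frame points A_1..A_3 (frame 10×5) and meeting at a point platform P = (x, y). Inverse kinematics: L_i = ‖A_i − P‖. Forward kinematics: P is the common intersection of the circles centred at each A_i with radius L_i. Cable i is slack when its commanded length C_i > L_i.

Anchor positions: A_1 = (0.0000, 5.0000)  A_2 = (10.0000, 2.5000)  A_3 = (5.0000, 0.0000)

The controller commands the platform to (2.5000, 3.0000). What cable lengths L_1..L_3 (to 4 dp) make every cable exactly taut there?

(3.2016, 7.5166, 3.9051)

L_1 = √((0.0000−2.5000)² + (5.0000−3.0000)²) = 3.2016
L_2 = √((10.0000−2.5000)² + (2.5000−3.0000)²) = 7.5166
L_3 = √((5.0000−2.5000)² + (0.0000−3.0000)²) = 3.9051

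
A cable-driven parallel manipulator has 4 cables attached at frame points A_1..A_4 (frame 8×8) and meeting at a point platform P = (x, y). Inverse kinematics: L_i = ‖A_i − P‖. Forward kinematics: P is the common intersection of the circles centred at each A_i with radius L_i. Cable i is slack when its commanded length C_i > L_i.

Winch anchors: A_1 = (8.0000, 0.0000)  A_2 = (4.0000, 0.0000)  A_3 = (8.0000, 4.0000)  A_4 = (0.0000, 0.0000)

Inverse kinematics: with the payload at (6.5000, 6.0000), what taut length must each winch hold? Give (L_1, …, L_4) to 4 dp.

cable 1: Δx=1.5000, Δy=-6.0000; L_1 = √(Δx²+Δy²) = 6.1847
cable 2: Δx=-2.5000, Δy=-6.0000; L_2 = √(Δx²+Δy²) = 6.5000
cable 3: Δx=1.5000, Δy=-2.0000; L_3 = √(Δx²+Δy²) = 2.5000
cable 4: Δx=-6.5000, Δy=-6.0000; L_4 = √(Δx²+Δy²) = 8.8459

(6.1847, 6.5000, 2.5000, 8.8459)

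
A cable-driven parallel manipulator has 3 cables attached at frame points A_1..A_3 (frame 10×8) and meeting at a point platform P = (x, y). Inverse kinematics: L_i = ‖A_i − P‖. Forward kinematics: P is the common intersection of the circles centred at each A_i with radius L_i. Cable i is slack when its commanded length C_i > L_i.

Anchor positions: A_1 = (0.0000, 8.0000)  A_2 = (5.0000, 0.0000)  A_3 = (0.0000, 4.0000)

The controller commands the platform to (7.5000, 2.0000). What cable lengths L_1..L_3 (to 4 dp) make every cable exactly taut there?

(9.6047, 3.2016, 7.7621)

L_1 = √((0.0000−7.5000)² + (8.0000−2.0000)²) = 9.6047
L_2 = √((5.0000−7.5000)² + (0.0000−2.0000)²) = 3.2016
L_3 = √((0.0000−7.5000)² + (4.0000−2.0000)²) = 7.7621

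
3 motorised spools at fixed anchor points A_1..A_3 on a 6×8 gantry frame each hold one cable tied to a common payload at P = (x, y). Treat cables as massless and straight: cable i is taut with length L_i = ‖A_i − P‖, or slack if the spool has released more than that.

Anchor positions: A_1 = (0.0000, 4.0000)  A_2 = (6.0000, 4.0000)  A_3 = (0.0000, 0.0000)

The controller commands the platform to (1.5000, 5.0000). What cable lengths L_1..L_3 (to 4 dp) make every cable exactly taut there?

cable 1: Δx=-1.5000, Δy=-1.0000; L_1 = √(Δx²+Δy²) = 1.8028
cable 2: Δx=4.5000, Δy=-1.0000; L_2 = √(Δx²+Δy²) = 4.6098
cable 3: Δx=-1.5000, Δy=-5.0000; L_3 = √(Δx²+Δy²) = 5.2202

(1.8028, 4.6098, 5.2202)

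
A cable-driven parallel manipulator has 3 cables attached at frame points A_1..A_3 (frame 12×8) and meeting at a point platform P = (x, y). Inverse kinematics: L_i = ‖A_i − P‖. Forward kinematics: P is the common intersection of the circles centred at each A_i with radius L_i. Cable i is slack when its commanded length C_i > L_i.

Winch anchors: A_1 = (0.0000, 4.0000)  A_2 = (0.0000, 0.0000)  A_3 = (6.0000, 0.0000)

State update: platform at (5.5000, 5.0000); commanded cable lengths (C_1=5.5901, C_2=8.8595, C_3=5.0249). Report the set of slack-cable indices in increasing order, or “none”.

2

i=1: geometric 5.5902 vs commanded 5.5901 ⇒ taut
i=2: geometric 7.4330 vs commanded 8.8595 ⇒ slack
i=3: geometric 5.0249 vs commanded 5.0249 ⇒ taut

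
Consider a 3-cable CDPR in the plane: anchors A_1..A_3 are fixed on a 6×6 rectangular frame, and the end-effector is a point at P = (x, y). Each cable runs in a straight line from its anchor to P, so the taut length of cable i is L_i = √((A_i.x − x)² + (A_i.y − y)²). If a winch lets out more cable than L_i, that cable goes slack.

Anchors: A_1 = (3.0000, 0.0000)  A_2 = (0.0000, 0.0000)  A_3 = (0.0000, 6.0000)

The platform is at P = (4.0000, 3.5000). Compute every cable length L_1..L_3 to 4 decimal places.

L_1 = √((3.0000−4.0000)² + (0.0000−3.5000)²) = 3.6401
L_2 = √((0.0000−4.0000)² + (0.0000−3.5000)²) = 5.3151
L_3 = √((0.0000−4.0000)² + (6.0000−3.5000)²) = 4.7170

(3.6401, 5.3151, 4.7170)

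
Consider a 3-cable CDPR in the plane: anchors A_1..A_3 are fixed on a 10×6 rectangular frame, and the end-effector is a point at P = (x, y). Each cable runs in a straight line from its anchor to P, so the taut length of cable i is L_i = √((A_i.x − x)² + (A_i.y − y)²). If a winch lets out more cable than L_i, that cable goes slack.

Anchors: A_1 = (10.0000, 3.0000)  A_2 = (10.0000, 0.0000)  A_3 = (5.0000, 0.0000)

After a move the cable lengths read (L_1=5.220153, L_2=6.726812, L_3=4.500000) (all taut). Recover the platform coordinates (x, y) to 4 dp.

(5.0000, 4.5000)

circle eqns → linear via eq_j − eq_1; set q_j = A_j·A_j − L_j²
q_1 = 100.0000+9.0000−27.2500 = 81.7500
0.0000·x + 6.0000·y = q_1−q_2 = 27.0000
10.0000·x + 6.0000·y = q_1−q_3 = 77.0000
solve first two rows → x=5.0000, y=4.5000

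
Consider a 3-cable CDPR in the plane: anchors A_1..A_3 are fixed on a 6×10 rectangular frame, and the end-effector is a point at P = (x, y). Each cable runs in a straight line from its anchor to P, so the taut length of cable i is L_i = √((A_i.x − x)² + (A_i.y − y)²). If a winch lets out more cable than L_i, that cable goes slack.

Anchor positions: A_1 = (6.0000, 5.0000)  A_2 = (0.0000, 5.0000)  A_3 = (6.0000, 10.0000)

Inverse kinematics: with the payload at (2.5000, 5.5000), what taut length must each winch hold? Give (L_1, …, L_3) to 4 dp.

(3.5355, 2.5495, 5.7009)

cable 1: Δx=3.5000, Δy=-0.5000; L_1 = √(Δx²+Δy²) = 3.5355
cable 2: Δx=-2.5000, Δy=-0.5000; L_2 = √(Δx²+Δy²) = 2.5495
cable 3: Δx=3.5000, Δy=4.5000; L_3 = √(Δx²+Δy²) = 5.7009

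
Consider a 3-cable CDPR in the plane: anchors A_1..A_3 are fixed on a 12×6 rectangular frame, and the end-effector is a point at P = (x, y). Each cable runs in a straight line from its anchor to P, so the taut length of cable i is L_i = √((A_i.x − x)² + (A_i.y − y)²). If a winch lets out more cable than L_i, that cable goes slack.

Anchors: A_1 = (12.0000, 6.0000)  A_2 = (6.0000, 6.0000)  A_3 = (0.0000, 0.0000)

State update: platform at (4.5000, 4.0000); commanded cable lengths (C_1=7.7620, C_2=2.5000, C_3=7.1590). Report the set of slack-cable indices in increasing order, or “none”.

3

cable 1: √((7.5000)²+(2.0000)²)=7.7621, C_1=7.7620: taut
cable 2: √((1.5000)²+(2.0000)²)=2.5000, C_2=2.5000: taut
cable 3: √((-4.5000)²+(-4.0000)²)=6.0208, C_3=7.1590: slack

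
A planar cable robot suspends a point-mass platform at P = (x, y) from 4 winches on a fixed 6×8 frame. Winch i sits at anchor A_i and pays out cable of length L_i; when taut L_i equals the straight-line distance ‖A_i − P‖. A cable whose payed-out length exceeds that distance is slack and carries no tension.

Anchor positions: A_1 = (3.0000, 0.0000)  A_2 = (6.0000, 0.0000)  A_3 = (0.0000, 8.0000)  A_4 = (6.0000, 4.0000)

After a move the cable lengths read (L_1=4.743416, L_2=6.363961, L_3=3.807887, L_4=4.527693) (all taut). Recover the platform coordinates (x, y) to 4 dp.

(1.5000, 4.5000)

circle eqns → linear via eq_j − eq_1; set c_j = A_j·A_j − L_j²
c_1 = 9.0000+0.0000−22.5000 = -13.5000
-6.0000·x + 0.0000·y = c_1−c_2 = -9.0000
6.0000·x − 16.0000·y = c_1−c_3 = -63.0000
-6.0000·x − 8.0000·y = c_1−c_4 = -45.0000
solve first two rows → x=1.5000, y=4.5000
check cable 4: ‖A_4−P‖² = 20.5000 ≈ L_4² = 20.5000 ✓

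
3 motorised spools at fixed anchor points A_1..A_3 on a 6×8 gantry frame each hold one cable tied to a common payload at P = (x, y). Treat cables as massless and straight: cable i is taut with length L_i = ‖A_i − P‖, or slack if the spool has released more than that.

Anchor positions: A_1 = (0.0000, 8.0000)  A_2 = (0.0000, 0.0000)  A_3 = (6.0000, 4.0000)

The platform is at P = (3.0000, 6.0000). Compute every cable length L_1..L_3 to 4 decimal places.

(3.6056, 6.7082, 3.6056)

cable 1: Δx=-3.0000, Δy=2.0000; L_1 = √(Δx²+Δy²) = 3.6056
cable 2: Δx=-3.0000, Δy=-6.0000; L_2 = √(Δx²+Δy²) = 6.7082
cable 3: Δx=3.0000, Δy=-2.0000; L_3 = √(Δx²+Δy²) = 3.6056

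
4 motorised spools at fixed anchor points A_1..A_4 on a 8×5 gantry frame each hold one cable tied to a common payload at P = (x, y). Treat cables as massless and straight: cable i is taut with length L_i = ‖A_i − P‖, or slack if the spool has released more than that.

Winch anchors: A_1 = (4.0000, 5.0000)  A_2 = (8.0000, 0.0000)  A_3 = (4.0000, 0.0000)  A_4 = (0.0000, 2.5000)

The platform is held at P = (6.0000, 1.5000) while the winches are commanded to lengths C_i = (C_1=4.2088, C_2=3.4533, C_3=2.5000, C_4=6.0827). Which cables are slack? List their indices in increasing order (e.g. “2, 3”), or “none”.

cable 1: L_1 = ‖A_1−P‖ = 4.0311;  C_1 = 4.2088 → slack
cable 2: L_2 = ‖A_2−P‖ = 2.5000;  C_2 = 3.4533 → slack
cable 3: L_3 = ‖A_3−P‖ = 2.5000;  C_3 = 2.5000 → taut
cable 4: L_4 = ‖A_4−P‖ = 6.0828;  C_4 = 6.0827 → taut

1, 2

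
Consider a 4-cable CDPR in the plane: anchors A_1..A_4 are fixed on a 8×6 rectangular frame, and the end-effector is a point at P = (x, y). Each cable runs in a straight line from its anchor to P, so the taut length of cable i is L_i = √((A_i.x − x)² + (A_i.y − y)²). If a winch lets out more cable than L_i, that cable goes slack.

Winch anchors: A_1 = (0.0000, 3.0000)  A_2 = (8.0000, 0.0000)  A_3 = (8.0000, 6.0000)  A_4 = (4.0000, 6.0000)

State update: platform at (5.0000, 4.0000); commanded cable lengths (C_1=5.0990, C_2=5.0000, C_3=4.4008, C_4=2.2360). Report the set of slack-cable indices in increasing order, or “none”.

3

cable 1: L_1 = ‖A_1−P‖ = 5.0990;  C_1 = 5.0990 → taut
cable 2: L_2 = ‖A_2−P‖ = 5.0000;  C_2 = 5.0000 → taut
cable 3: L_3 = ‖A_3−P‖ = 3.6056;  C_3 = 4.4008 → slack
cable 4: L_4 = ‖A_4−P‖ = 2.2361;  C_4 = 2.2360 → taut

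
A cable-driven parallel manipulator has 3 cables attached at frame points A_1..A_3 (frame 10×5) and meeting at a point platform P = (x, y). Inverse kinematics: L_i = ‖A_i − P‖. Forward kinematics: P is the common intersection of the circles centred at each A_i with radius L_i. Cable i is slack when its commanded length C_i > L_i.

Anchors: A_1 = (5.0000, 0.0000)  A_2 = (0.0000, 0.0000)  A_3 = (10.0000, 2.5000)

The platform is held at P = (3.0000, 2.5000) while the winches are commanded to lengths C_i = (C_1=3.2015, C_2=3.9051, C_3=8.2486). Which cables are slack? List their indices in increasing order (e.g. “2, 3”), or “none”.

3

cable 1: √((2.0000)²+(-2.5000)²)=3.2016, C_1=3.2015: taut
cable 2: √((-3.0000)²+(-2.5000)²)=3.9051, C_2=3.9051: taut
cable 3: √((7.0000)²+(0.0000)²)=7.0000, C_3=8.2486: slack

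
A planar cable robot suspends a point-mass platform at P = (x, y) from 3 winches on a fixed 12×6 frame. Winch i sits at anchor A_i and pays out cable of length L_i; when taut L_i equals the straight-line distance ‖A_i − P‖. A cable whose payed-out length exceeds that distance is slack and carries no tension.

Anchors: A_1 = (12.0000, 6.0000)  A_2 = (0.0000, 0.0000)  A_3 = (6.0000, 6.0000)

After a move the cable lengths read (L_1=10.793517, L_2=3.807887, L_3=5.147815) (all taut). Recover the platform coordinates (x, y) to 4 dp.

(1.5000, 3.5000)

each cable: (A_i−P)·(A_i−P) = L_i²; let k_i = ‖A_i‖²−L_i²
k_1 = 144.0000+36.0000−116.5000 = 63.5000
row 1: 24.0000x + 12.0000y = 78.0000  (k_2=-14.5000)
row 2: 12.0000x + 0.0000y = 18.0000  (k_3=45.5000)
Cramer on rows 1–2 → x = 1.5000, y = 3.5000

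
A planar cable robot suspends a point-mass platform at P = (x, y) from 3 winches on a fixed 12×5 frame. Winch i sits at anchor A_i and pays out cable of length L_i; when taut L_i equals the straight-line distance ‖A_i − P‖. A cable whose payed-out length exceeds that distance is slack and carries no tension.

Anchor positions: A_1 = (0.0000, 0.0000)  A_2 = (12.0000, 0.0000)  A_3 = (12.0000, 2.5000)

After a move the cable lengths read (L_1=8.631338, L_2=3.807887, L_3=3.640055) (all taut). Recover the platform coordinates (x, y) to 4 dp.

(8.5000, 1.5000)

expand ‖A_i−P‖²=L_i² and subtract eq 1 (k_i ≔ ‖A_i‖²−L_i²)
k_1 = 0.0000+0.0000−74.5000 = -74.5000
eq1−eq2 → [-24.0000  0.0000]·P = -204.0000
eq1−eq3 → [-24.0000  -5.0000]·P = -211.5000
2×2 solve → P = (8.5000, 1.5000)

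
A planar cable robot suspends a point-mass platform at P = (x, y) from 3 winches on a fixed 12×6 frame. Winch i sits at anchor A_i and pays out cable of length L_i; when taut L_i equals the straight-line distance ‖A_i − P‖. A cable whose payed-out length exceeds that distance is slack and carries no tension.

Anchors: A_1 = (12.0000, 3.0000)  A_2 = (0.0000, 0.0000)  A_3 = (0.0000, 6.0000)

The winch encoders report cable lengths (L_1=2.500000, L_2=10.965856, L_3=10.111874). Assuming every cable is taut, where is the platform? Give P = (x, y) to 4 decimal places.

(10.0000, 4.5000)

each cable: (A_i−P)·(A_i−P) = L_i²; let q_i = ‖A_i‖²−L_i²
q_1 = 144.0000+9.0000−6.2500 = 146.7500
row 1: 24.0000x + 6.0000y = 267.0000  (q_2=-120.2500)
row 2: 24.0000x − 6.0000y = 213.0000  (q_3=-66.2500)
Cramer on rows 1–2 → x = 10.0000, y = 4.5000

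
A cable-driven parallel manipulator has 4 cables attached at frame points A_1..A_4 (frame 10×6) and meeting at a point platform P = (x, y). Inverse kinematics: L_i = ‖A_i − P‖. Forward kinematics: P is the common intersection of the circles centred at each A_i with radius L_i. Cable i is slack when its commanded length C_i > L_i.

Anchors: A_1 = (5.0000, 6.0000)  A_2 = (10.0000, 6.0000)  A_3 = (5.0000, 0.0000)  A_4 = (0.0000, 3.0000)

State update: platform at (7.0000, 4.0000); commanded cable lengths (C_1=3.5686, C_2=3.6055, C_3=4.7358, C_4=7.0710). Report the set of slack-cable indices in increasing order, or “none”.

1, 3

cable 1: √((-2.0000)²+(2.0000)²)=2.8284, C_1=3.5686: slack
cable 2: √((3.0000)²+(2.0000)²)=3.6056, C_2=3.6055: taut
cable 3: √((-2.0000)²+(-4.0000)²)=4.4721, C_3=4.7358: slack
cable 4: √((-7.0000)²+(-1.0000)²)=7.0711, C_4=7.0710: taut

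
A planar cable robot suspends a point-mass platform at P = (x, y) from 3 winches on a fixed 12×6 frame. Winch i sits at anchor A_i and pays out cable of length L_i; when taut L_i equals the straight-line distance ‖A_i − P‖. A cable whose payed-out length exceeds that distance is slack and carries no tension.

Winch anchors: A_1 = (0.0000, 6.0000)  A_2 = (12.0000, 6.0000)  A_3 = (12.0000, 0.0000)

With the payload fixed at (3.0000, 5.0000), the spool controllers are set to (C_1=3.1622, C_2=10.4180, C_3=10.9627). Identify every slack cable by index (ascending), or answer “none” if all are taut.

2, 3

cable 1: L_1 = ‖A_1−P‖ = 3.1623;  C_1 = 3.1622 → taut
cable 2: L_2 = ‖A_2−P‖ = 9.0554;  C_2 = 10.4180 → slack
cable 3: L_3 = ‖A_3−P‖ = 10.2956;  C_3 = 10.9627 → slack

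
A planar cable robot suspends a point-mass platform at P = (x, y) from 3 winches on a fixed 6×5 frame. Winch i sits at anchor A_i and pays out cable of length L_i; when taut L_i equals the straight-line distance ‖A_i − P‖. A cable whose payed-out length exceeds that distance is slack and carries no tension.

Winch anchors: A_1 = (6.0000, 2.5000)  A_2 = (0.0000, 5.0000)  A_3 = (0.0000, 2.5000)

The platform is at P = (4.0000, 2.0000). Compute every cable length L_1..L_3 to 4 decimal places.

(2.0616, 5.0000, 4.0311)

L_1: Δ = A_1−P = (2.0000, 0.5000) → ‖Δ‖ = √4.2500 = 2.0616
L_2: Δ = A_2−P = (-4.0000, 3.0000) → ‖Δ‖ = √25.0000 = 5.0000
L_3: Δ = A_3−P = (-4.0000, 0.5000) → ‖Δ‖ = √16.2500 = 4.0311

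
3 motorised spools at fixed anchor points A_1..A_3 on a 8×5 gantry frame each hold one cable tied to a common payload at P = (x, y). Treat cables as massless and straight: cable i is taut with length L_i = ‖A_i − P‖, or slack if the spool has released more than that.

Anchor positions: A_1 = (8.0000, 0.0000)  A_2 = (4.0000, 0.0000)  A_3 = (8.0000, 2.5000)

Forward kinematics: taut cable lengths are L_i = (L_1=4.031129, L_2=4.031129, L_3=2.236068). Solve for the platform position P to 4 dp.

(6.0000, 3.5000)

each cable: (A_i−P)·(A_i−P) = L_i²; let c_i = ‖A_i‖²−L_i²
c_1 = 64.0000+0.0000−16.2500 = 47.7500
row 1: 8.0000x + 0.0000y = 48.0000  (c_2=-0.2500)
row 2: 0.0000x − 5.0000y = -17.5000  (c_3=65.2500)
Cramer on rows 1–2 → x = 6.0000, y = 3.5000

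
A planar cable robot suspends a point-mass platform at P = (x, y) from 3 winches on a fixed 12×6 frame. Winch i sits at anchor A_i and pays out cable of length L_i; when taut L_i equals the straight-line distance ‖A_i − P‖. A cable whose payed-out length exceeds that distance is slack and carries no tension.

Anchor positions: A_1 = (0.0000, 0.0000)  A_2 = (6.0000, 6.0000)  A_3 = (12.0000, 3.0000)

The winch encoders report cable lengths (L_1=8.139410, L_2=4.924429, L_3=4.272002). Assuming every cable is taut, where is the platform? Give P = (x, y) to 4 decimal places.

expand ‖A_i−P‖²=L_i² and subtract eq 1 (q_i ≔ ‖A_i‖²−L_i²)
q_1 = 0.0000+0.0000−66.2500 = -66.2500
eq1−eq2 → [-12.0000  -12.0000]·P = -114.0000
eq1−eq3 → [-24.0000  -6.0000]·P = -201.0000
2×2 solve → P = (8.0000, 1.5000)

(8.0000, 1.5000)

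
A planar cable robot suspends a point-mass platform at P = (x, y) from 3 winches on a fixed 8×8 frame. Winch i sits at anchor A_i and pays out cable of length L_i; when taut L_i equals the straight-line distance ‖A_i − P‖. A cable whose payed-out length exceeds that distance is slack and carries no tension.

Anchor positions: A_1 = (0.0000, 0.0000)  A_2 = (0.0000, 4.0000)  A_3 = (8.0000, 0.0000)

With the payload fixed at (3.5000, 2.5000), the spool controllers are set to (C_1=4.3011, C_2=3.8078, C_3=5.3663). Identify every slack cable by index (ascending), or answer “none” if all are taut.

3

i=1: geometric 4.3012 vs commanded 4.3011 ⇒ taut
i=2: geometric 3.8079 vs commanded 3.8078 ⇒ taut
i=3: geometric 5.1478 vs commanded 5.3663 ⇒ slack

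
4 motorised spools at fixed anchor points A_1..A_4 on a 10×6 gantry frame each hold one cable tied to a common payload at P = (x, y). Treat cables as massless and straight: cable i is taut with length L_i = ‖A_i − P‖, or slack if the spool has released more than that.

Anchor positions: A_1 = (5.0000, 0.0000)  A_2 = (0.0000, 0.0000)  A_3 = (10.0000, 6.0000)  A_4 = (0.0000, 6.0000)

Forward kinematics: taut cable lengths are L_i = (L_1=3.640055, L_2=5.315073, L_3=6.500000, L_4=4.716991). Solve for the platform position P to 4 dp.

each cable: (A_i−P)·(A_i−P) = L_i²; let k_i = ‖A_i‖²−L_i²
k_1 = 25.0000+0.0000−13.2500 = 11.7500
row 1: 10.0000x + 0.0000y = 40.0000  (k_2=-28.2500)
row 2: -10.0000x − 12.0000y = -82.0000  (k_3=93.7500)
row 3: 10.0000x − 12.0000y = -2.0000  (k_4=13.7500)
Cramer on rows 1–2 → x = 4.0000, y = 3.5000
check cable 4: ‖A_4−P‖² = 22.2500 ≈ L_4² = 22.2500 ✓

(4.0000, 3.5000)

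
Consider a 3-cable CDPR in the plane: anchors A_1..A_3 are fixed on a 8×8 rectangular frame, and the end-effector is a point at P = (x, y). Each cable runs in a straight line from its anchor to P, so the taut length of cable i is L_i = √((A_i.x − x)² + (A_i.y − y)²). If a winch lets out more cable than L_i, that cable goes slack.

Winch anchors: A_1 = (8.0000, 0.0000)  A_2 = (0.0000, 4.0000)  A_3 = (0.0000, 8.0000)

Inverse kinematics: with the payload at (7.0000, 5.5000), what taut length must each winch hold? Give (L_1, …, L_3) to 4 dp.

(5.5902, 7.1589, 7.4330)

L_1: Δ = A_1−P = (1.0000, -5.5000) → ‖Δ‖ = √31.2500 = 5.5902
L_2: Δ = A_2−P = (-7.0000, -1.5000) → ‖Δ‖ = √51.2500 = 7.1589
L_3: Δ = A_3−P = (-7.0000, 2.5000) → ‖Δ‖ = √55.2500 = 7.4330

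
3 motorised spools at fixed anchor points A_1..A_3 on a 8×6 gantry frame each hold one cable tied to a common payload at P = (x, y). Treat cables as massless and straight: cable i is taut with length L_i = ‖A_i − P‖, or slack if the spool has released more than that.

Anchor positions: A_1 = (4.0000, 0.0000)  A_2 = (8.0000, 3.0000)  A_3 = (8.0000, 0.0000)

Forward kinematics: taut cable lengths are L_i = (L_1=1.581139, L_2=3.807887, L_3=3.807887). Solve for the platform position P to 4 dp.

expand ‖A_i−P‖²=L_i² and subtract eq 1 (k_i ≔ ‖A_i‖²−L_i²)
k_1 = 16.0000+0.0000−2.5000 = 13.5000
eq1−eq2 → [-8.0000  -6.0000]·P = -45.0000
eq1−eq3 → [-8.0000  0.0000]·P = -36.0000
2×2 solve → P = (4.5000, 1.5000)

(4.5000, 1.5000)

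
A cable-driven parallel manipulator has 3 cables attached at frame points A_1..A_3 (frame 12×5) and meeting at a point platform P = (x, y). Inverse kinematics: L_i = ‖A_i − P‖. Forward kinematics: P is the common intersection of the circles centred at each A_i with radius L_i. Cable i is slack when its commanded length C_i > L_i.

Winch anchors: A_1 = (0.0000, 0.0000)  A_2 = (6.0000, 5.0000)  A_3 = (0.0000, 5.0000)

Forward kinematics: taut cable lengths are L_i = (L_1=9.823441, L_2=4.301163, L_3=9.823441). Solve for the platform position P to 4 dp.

(9.5000, 2.5000)

circle eqns → linear via eq_j − eq_1; set q_j = A_j·A_j − L_j²
q_1 = 0.0000+0.0000−96.5000 = -96.5000
-12.0000·x − 10.0000·y = q_1−q_2 = -139.0000
0.0000·x − 10.0000·y = q_1−q_3 = -25.0000
solve first two rows → x=9.5000, y=2.5000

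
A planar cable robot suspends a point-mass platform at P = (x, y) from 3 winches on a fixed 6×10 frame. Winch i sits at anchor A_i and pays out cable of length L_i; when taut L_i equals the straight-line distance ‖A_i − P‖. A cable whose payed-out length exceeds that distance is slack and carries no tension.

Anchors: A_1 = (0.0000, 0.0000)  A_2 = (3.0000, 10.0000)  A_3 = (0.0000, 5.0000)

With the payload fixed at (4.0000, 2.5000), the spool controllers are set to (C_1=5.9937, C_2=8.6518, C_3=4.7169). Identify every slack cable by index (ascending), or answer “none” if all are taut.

i=1: geometric 4.7170 vs commanded 5.9937 ⇒ slack
i=2: geometric 7.5664 vs commanded 8.6518 ⇒ slack
i=3: geometric 4.7170 vs commanded 4.7169 ⇒ taut

1, 2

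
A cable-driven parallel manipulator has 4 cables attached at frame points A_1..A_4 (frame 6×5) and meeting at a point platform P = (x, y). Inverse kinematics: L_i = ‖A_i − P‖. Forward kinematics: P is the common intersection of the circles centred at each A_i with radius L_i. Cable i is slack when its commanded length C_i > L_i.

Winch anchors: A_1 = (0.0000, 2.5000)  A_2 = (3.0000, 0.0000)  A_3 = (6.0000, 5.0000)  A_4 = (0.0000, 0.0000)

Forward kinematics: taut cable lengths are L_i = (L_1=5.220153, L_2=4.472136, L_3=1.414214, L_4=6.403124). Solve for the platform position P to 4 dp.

(5.0000, 4.0000)

expand ‖A_i−P‖²=L_i² and subtract eq 1 (q_i ≔ ‖A_i‖²−L_i²)
q_1 = 0.0000+6.2500−27.2500 = -21.0000
eq1−eq2 → [-6.0000  5.0000]·P = -10.0000
eq1−eq3 → [-12.0000  -5.0000]·P = -80.0000
eq1−eq4 → [0.0000  5.0000]·P = 20.0000
2×2 solve → P = (5.0000, 4.0000)
check cable 4: ‖A_4−P‖² = 41.0000 ≈ L_4² = 41.0000 ✓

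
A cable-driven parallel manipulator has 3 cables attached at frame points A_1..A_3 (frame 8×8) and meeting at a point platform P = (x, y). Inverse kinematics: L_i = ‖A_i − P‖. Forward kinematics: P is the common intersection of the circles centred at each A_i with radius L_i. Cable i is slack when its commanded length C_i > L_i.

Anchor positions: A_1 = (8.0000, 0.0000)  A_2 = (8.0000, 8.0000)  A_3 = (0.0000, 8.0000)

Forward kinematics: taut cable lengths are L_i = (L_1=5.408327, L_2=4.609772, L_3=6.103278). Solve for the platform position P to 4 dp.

expand ‖A_i−P‖²=L_i² and subtract eq 1 (q_i ≔ ‖A_i‖²−L_i²)
q_1 = 64.0000+0.0000−29.2500 = 34.7500
eq1−eq2 → [0.0000  -16.0000]·P = -72.0000
eq1−eq3 → [16.0000  -16.0000]·P = 8.0000
2×2 solve → P = (5.0000, 4.5000)

(5.0000, 4.5000)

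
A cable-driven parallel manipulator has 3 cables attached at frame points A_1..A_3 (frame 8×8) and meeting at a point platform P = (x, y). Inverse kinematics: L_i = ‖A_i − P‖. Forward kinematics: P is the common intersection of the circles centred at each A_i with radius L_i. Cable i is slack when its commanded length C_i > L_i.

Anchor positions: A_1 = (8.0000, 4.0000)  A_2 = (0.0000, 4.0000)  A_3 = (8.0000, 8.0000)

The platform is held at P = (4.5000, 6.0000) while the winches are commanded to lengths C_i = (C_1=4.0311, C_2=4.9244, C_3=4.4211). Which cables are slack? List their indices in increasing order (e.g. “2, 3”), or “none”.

cable 1: L_1 = ‖A_1−P‖ = 4.0311;  C_1 = 4.0311 → taut
cable 2: L_2 = ‖A_2−P‖ = 4.9244;  C_2 = 4.9244 → taut
cable 3: L_3 = ‖A_3−P‖ = 4.0311;  C_3 = 4.4211 → slack

3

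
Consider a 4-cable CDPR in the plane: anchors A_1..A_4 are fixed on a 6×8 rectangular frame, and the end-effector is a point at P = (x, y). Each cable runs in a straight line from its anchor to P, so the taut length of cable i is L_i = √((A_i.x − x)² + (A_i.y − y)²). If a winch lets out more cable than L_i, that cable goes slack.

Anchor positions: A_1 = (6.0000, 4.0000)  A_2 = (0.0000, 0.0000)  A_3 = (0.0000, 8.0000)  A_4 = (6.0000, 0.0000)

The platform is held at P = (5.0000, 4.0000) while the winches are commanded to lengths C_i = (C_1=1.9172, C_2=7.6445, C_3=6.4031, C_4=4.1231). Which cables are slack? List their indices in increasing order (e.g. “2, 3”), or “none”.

1, 2

cable 1: L_1 = ‖A_1−P‖ = 1.0000;  C_1 = 1.9172 → slack
cable 2: L_2 = ‖A_2−P‖ = 6.4031;  C_2 = 7.6445 → slack
cable 3: L_3 = ‖A_3−P‖ = 6.4031;  C_3 = 6.4031 → taut
cable 4: L_4 = ‖A_4−P‖ = 4.1231;  C_4 = 4.1231 → taut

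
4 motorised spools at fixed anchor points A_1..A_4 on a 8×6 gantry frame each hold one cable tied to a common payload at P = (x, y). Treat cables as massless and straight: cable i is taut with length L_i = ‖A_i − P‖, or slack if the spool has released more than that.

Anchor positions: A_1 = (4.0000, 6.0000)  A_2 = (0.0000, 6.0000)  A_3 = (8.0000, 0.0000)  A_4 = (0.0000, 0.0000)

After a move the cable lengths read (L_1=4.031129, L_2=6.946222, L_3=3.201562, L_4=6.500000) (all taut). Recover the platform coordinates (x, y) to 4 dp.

circle eqns → linear via eq_j − eq_1; set q_j = A_j·A_j − L_j²
q_1 = 16.0000+36.0000−16.2500 = 35.7500
8.0000·x + 0.0000·y = q_1−q_2 = 48.0000
-8.0000·x + 12.0000·y = q_1−q_3 = -18.0000
8.0000·x + 12.0000·y = q_1−q_4 = 78.0000
solve first two rows → x=6.0000, y=2.5000
check cable 4: ‖A_4−P‖² = 42.2500 ≈ L_4² = 42.2500 ✓

(6.0000, 2.5000)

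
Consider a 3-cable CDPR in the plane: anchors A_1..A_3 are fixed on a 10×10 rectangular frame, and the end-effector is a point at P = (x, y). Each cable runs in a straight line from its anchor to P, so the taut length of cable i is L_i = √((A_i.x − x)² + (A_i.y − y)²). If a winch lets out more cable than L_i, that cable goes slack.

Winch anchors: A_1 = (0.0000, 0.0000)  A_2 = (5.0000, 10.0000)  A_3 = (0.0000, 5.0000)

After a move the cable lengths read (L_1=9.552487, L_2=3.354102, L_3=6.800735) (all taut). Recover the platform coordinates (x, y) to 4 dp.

(6.5000, 7.0000)

each cable: (A_i−P)·(A_i−P) = L_i²; let q_i = ‖A_i‖²−L_i²
q_1 = 0.0000+0.0000−91.2500 = -91.2500
row 1: -10.0000x − 20.0000y = -205.0000  (q_2=113.7500)
row 2: 0.0000x − 10.0000y = -70.0000  (q_3=-21.2500)
Cramer on rows 1–2 → x = 6.5000, y = 7.0000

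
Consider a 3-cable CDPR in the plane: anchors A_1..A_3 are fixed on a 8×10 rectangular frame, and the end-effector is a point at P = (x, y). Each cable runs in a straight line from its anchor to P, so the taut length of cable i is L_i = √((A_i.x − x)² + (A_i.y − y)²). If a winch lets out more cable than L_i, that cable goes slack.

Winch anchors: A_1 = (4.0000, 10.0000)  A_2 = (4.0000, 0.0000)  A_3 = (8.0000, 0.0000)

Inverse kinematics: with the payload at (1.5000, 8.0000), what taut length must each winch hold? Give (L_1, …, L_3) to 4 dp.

cable 1: Δx=2.5000, Δy=2.0000; L_1 = √(Δx²+Δy²) = 3.2016
cable 2: Δx=2.5000, Δy=-8.0000; L_2 = √(Δx²+Δy²) = 8.3815
cable 3: Δx=6.5000, Δy=-8.0000; L_3 = √(Δx²+Δy²) = 10.3078

(3.2016, 8.3815, 10.3078)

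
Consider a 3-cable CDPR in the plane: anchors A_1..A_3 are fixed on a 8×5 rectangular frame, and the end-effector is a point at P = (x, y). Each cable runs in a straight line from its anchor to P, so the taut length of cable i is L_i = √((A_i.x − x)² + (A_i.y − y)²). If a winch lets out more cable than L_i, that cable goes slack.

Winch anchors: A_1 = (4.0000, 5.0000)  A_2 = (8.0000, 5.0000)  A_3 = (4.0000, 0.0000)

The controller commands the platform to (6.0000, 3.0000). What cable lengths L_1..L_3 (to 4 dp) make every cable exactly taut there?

(2.8284, 2.8284, 3.6056)

cable 1: Δx=-2.0000, Δy=2.0000; L_1 = √(Δx²+Δy²) = 2.8284
cable 2: Δx=2.0000, Δy=2.0000; L_2 = √(Δx²+Δy²) = 2.8284
cable 3: Δx=-2.0000, Δy=-3.0000; L_3 = √(Δx²+Δy²) = 3.6056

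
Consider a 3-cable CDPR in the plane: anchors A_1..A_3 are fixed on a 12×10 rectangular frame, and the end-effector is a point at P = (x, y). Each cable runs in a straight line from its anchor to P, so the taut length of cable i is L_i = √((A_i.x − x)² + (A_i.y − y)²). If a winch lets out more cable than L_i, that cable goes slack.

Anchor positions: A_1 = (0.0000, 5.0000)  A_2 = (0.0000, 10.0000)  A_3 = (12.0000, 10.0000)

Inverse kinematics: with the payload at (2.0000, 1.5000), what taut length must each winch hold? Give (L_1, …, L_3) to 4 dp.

(4.0311, 8.7321, 13.1244)

L_1: Δ = A_1−P = (-2.0000, 3.5000) → ‖Δ‖ = √16.2500 = 4.0311
L_2: Δ = A_2−P = (-2.0000, 8.5000) → ‖Δ‖ = √76.2500 = 8.7321
L_3: Δ = A_3−P = (10.0000, 8.5000) → ‖Δ‖ = √172.2500 = 13.1244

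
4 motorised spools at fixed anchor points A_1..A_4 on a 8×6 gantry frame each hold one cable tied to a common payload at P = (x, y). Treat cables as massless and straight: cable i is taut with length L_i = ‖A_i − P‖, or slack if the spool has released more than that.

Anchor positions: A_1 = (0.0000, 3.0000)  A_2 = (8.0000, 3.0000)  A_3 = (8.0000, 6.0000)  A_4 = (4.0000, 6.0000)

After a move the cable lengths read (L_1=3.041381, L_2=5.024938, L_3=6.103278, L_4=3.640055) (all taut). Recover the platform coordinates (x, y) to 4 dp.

(3.0000, 2.5000)

each cable: (A_i−P)·(A_i−P) = L_i²; let k_i = ‖A_i‖²−L_i²
k_1 = 0.0000+9.0000−9.2500 = -0.2500
row 1: -16.0000x + 0.0000y = -48.0000  (k_2=47.7500)
row 2: -16.0000x − 6.0000y = -63.0000  (k_3=62.7500)
row 3: -8.0000x − 6.0000y = -39.0000  (k_4=38.7500)
Cramer on rows 1–2 → x = 3.0000, y = 2.5000
check cable 4: ‖A_4−P‖² = 13.2500 ≈ L_4² = 13.2500 ✓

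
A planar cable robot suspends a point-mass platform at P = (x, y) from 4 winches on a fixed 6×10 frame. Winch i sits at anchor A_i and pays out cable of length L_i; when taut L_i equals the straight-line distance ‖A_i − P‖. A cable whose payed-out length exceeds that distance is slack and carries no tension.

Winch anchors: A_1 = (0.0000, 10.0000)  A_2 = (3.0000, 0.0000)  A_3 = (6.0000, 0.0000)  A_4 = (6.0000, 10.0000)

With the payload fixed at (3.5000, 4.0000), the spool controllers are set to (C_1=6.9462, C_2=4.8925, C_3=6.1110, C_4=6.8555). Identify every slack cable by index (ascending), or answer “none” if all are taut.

2, 3, 4

cable 1: L_1 = ‖A_1−P‖ = 6.9462;  C_1 = 6.9462 → taut
cable 2: L_2 = ‖A_2−P‖ = 4.0311;  C_2 = 4.8925 → slack
cable 3: L_3 = ‖A_3−P‖ = 4.7170;  C_3 = 6.1110 → slack
cable 4: L_4 = ‖A_4−P‖ = 6.5000;  C_4 = 6.8555 → slack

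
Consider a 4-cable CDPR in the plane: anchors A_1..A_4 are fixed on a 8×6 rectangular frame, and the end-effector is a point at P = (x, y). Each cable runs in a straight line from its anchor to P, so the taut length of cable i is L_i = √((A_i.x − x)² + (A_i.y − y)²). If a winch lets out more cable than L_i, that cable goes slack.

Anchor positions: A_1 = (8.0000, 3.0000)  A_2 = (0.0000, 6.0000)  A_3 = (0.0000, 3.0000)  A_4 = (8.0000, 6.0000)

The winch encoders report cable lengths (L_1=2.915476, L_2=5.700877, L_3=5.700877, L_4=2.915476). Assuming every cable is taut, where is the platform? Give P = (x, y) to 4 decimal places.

(5.5000, 4.5000)

circle eqns → linear via eq_j − eq_1; set k_j = A_j·A_j − L_j²
k_1 = 64.0000+9.0000−8.5000 = 64.5000
16.0000·x − 6.0000·y = k_1−k_2 = 61.0000
16.0000·x + 0.0000·y = k_1−k_3 = 88.0000
0.0000·x − 6.0000·y = k_1−k_4 = -27.0000
solve first two rows → x=5.5000, y=4.5000
check cable 4: ‖A_4−P‖² = 8.5000 ≈ L_4² = 8.5000 ✓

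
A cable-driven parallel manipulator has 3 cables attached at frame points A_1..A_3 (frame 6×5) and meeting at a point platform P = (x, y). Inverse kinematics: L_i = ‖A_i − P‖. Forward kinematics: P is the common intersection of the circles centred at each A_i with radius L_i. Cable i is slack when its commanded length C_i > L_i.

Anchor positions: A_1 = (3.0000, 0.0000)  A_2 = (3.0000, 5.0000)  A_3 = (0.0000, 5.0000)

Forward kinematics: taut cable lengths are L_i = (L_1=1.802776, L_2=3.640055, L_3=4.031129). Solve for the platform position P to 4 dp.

expand ‖A_i−P‖²=L_i² and subtract eq 1 (k_i ≔ ‖A_i‖²−L_i²)
k_1 = 9.0000+0.0000−3.2500 = 5.7500
eq1−eq2 → [0.0000  -10.0000]·P = -15.0000
eq1−eq3 → [6.0000  -10.0000]·P = -3.0000
2×2 solve → P = (2.0000, 1.5000)

(2.0000, 1.5000)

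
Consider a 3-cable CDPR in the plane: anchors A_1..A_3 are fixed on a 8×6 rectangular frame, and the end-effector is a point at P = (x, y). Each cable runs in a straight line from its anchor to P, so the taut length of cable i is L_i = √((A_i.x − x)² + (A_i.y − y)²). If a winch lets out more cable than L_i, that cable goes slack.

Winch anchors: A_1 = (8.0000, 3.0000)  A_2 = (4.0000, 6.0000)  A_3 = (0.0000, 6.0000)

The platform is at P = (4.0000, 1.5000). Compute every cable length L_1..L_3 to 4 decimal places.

L_1: Δ = A_1−P = (4.0000, 1.5000) → ‖Δ‖ = √18.2500 = 4.2720
L_2: Δ = A_2−P = (0.0000, 4.5000) → ‖Δ‖ = √20.2500 = 4.5000
L_3: Δ = A_3−P = (-4.0000, 4.5000) → ‖Δ‖ = √36.2500 = 6.0208

(4.2720, 4.5000, 6.0208)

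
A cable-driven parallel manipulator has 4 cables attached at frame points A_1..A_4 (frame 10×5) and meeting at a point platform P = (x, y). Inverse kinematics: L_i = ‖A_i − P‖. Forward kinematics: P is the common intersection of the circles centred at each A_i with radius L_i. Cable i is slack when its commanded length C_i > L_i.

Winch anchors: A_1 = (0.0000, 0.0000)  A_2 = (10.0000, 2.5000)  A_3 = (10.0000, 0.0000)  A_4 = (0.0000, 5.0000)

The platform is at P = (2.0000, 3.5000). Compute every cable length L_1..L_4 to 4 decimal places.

(4.0311, 8.0623, 8.7321, 2.5000)

cable 1: Δx=-2.0000, Δy=-3.5000; L_1 = √(Δx²+Δy²) = 4.0311
cable 2: Δx=8.0000, Δy=-1.0000; L_2 = √(Δx²+Δy²) = 8.0623
cable 3: Δx=8.0000, Δy=-3.5000; L_3 = √(Δx²+Δy²) = 8.7321
cable 4: Δx=-2.0000, Δy=1.5000; L_4 = √(Δx²+Δy²) = 2.5000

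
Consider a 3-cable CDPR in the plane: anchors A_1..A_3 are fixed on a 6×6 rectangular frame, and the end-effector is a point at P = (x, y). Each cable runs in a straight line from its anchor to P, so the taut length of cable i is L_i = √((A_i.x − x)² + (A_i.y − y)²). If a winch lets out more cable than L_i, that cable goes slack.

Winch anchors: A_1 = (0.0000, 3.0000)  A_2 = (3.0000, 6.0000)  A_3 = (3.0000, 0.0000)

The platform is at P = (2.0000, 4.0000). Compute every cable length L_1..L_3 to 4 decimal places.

(2.2361, 2.2361, 4.1231)

L_1: Δ = A_1−P = (-2.0000, -1.0000) → ‖Δ‖ = √5.0000 = 2.2361
L_2: Δ = A_2−P = (1.0000, 2.0000) → ‖Δ‖ = √5.0000 = 2.2361
L_3: Δ = A_3−P = (1.0000, -4.0000) → ‖Δ‖ = √17.0000 = 4.1231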